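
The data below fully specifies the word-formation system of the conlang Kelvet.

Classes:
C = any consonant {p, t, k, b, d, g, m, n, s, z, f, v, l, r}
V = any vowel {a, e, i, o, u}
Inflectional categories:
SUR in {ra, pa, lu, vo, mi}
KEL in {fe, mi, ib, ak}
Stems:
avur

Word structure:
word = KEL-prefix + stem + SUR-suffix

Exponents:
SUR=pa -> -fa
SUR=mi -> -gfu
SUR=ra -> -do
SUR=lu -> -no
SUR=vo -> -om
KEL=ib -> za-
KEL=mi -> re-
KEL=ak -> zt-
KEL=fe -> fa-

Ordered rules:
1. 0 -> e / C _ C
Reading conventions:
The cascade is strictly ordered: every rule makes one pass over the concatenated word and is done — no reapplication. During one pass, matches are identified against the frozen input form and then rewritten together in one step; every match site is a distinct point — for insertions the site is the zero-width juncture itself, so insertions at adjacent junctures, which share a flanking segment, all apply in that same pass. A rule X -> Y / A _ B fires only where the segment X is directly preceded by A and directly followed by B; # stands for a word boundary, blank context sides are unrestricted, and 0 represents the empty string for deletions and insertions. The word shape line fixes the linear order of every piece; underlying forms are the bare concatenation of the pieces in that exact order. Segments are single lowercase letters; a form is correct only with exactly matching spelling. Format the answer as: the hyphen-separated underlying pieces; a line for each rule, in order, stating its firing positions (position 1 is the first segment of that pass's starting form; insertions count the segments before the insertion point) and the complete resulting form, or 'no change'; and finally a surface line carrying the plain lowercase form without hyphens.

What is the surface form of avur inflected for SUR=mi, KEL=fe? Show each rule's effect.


underlying: fa-avur-gfu
1. 0 -> e / C _ C: inserts after position(s) 6, 7: faavuregefu
surface: faavuregefu


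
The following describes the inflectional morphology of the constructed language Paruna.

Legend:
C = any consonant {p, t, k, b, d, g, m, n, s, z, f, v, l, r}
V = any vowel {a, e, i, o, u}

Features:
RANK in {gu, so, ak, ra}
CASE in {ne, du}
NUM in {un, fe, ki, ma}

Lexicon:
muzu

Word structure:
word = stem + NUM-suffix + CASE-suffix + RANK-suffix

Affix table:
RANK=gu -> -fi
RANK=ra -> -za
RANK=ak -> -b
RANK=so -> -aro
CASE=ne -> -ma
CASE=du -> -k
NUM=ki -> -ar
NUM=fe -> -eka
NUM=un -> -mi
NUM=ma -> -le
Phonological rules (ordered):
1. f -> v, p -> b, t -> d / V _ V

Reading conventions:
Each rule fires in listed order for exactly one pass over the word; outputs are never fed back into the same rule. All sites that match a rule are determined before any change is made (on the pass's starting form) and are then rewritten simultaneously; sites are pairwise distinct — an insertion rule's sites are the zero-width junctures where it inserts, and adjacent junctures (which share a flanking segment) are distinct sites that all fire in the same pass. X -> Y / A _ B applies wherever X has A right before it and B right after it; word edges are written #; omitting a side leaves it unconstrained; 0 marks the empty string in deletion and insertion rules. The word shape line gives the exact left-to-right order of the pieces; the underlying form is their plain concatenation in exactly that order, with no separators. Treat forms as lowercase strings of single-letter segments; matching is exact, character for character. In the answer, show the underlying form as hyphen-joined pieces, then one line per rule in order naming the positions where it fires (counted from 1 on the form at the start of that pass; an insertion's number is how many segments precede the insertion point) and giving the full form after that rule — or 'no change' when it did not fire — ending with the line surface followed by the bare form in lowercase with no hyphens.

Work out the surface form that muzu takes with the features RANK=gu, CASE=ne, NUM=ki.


underlying: muzu-ar-ma-fi
1. f -> v, p -> b, t -> d / V _ V: fires at position(s) 9: muzuarmavi
surface: muzuarmavi


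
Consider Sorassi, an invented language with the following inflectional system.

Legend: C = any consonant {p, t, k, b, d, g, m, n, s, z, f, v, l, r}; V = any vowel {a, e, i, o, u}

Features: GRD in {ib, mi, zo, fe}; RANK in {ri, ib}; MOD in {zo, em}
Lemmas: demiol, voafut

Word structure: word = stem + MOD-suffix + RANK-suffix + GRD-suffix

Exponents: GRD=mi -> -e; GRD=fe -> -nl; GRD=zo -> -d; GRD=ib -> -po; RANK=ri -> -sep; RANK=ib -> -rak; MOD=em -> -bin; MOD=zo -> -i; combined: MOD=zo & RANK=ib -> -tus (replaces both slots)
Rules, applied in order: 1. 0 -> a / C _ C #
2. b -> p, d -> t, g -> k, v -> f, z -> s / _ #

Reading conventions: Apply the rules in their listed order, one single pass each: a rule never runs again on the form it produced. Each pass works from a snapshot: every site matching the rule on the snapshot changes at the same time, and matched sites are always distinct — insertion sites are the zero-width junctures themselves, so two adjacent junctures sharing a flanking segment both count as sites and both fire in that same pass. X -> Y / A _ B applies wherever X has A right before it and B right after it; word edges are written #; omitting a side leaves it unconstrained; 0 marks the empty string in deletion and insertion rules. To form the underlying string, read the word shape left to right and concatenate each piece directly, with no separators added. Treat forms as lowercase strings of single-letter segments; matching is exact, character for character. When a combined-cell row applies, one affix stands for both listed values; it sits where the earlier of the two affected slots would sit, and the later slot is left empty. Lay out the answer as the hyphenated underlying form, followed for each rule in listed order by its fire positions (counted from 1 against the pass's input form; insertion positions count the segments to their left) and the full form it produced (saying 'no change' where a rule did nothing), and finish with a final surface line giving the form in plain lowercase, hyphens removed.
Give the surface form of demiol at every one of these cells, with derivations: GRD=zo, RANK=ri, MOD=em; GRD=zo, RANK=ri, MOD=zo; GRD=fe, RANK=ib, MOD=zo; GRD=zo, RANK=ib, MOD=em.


cell GRD=zo, RANK=ri, MOD=em:
underlying: demiol-bin-sep-d
1. 0 -> a / C _ C #: inserts after position(s) 12: demiolbinsepad
2. b -> p, d -> t, g -> k, v -> f, z -> s / _ #: fires at position(s) 14: demiolbinsepat
surface: demiolbinsepat

cell GRD=zo, RANK=ri, MOD=zo:
underlying: demiol-i-sep-d
1. 0 -> a / C _ C #: inserts after position(s) 10: demiolisepad
2. b -> p, d -> t, g -> k, v -> f, z -> s / _ #: fires at position(s) 12: demiolisepat
surface: demiolisepat

cell GRD=fe, RANK=ib, MOD=zo:
underlying: demiol-tus-nl
1. 0 -> a / C _ C #: inserts after position(s) 10: demioltusnal
2. b -> p, d -> t, g -> k, v -> f, z -> s / _ #: no change
surface: demioltusnal

cell GRD=zo, RANK=ib, MOD=em:
underlying: demiol-bin-rak-d
1. 0 -> a / C _ C #: inserts after position(s) 12: demiolbinrakad
2. b -> p, d -> t, g -> k, v -> f, z -> s / _ #: fires at position(s) 14: demiolbinrakat
surface: demiolbinrakat


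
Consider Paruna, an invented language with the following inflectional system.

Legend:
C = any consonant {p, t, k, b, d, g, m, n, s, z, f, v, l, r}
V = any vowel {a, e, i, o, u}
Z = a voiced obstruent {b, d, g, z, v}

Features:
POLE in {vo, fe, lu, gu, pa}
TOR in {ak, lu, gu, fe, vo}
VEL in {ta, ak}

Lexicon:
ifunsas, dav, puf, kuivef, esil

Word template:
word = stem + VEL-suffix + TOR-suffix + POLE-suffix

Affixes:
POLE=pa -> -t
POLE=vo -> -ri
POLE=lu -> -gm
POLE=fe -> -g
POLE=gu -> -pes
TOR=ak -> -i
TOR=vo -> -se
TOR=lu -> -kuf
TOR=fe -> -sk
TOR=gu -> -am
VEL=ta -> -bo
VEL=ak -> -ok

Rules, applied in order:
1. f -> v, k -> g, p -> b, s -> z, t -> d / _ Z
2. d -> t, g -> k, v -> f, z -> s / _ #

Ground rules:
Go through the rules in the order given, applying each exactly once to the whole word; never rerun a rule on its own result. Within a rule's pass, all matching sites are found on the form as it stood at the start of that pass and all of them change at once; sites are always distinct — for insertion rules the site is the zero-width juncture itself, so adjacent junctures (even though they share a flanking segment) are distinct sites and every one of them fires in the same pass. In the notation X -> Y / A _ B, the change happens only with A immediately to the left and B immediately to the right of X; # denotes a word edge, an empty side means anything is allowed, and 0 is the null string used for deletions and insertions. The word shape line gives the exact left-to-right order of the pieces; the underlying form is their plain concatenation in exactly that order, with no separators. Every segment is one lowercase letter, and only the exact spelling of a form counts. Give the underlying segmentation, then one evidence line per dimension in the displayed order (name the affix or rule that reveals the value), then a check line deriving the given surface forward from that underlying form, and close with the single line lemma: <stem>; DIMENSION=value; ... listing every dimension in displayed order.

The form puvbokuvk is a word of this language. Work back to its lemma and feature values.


underlying: puf-bo-kuf-g
POLE=fe - signalled by the affix -g
TOR=lu - signalled by the affix -kuf
VEL=ta - signalled by the affix -bo
check: pufbokufg -> puvbokuvg -> puvbokuvk
lemma: puf; POLE=fe; TOR=lu; VEL=ta


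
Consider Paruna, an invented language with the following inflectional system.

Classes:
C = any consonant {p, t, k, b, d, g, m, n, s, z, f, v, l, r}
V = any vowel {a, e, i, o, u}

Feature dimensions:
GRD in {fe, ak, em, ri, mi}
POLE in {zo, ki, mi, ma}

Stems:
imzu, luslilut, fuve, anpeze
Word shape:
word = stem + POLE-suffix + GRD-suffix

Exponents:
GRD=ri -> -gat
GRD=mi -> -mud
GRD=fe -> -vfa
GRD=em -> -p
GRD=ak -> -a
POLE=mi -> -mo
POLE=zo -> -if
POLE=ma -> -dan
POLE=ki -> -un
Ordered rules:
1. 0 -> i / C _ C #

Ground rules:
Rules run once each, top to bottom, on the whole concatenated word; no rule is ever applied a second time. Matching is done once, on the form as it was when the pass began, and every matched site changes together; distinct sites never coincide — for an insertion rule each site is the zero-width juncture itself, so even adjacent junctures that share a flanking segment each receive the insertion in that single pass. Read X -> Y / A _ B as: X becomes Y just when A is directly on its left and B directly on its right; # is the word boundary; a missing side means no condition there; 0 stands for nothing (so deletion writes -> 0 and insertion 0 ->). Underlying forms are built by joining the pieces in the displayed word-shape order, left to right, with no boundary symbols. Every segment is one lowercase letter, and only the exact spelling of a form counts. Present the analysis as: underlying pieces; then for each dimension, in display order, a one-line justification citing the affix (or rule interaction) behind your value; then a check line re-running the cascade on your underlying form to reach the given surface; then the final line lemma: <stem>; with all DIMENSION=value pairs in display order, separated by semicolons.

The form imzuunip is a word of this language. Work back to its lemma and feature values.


underlying: imzu-un-p
GRD=em - signalled by the affix -p
POLE=ki - signalled by the affix -un
check: imzuunp -> imzuunip
lemma: imzu; GRD=em; POLE=ki


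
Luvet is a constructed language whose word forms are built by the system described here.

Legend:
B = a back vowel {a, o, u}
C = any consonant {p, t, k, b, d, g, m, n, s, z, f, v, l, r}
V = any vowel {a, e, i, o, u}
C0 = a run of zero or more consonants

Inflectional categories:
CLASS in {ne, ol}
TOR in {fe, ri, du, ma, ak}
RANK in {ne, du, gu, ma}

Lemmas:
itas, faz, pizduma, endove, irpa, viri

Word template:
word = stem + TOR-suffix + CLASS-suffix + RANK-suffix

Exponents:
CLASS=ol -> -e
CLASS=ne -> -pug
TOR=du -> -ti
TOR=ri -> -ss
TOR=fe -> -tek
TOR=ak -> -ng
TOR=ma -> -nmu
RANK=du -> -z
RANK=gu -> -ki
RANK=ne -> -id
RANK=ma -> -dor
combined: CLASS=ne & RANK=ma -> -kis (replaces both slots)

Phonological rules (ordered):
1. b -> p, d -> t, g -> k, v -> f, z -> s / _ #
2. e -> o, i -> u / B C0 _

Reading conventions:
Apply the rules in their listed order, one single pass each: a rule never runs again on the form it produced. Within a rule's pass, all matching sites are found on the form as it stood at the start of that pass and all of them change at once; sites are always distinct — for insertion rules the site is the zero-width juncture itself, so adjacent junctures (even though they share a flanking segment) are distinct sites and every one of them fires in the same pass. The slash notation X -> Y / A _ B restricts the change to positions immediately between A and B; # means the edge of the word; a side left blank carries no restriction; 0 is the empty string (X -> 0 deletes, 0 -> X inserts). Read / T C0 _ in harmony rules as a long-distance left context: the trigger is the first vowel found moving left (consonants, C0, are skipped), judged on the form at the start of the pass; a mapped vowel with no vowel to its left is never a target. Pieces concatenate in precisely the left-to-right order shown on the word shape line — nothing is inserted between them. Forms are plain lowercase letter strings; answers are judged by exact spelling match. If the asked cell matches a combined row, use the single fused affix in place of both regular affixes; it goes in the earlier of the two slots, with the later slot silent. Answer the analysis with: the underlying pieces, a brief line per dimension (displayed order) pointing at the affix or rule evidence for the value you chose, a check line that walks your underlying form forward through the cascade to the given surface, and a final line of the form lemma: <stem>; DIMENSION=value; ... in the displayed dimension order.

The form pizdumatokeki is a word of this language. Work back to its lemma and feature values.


underlying: pizduma-tek-e-ki
CLASS=ol - signalled by the affix -e
TOR=fe - signalled by the affix -tek
RANK=gu - signalled by the affix -ki
check: pizdumatekeki -> pizdumatekeki -> pizdumatokeki
lemma: pizduma; CLASS=ol; TOR=fe; RANK=gu


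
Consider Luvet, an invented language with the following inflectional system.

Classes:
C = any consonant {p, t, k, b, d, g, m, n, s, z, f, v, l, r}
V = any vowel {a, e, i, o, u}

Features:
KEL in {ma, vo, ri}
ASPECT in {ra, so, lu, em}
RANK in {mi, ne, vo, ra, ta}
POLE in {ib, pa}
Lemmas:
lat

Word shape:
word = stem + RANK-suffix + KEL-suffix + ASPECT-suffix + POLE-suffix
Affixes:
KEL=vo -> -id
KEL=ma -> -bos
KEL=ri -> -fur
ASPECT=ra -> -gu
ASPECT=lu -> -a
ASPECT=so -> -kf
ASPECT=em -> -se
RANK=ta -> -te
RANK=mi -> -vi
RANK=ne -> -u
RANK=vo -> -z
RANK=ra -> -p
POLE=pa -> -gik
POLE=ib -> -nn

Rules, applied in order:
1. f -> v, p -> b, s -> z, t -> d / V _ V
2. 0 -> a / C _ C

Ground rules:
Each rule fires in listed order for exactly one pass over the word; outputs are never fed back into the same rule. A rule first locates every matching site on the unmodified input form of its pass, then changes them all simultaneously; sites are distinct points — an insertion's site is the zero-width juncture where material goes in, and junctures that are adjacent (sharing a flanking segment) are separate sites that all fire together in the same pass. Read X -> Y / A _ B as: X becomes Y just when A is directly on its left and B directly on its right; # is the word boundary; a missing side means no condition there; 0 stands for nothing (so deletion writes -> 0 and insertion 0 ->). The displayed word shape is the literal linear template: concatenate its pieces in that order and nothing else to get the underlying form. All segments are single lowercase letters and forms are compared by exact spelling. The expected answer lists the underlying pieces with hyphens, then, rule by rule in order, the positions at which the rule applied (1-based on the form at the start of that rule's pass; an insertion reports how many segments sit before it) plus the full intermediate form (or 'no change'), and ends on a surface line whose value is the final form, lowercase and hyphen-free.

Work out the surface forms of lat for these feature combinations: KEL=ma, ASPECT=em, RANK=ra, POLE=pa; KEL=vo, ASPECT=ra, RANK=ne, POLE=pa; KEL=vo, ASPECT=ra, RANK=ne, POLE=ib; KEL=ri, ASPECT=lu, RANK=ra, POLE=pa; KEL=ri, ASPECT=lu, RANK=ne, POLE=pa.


cell KEL=ma, ASPECT=em, RANK=ra, POLE=pa:
underlying: lat-p-bos-se-gik
1. f -> v, p -> b, s -> z, t -> d / V _ V: no change
2. 0 -> a / C _ C: inserts after position(s) 3, 4, 7: latapabosasegik
surface: latapabosasegik

cell KEL=vo, ASPECT=ra, RANK=ne, POLE=pa:
underlying: lat-u-id-gu-gik
1. f -> v, p -> b, s -> z, t -> d / V _ V: fires at position(s) 3: laduidgugik
2. 0 -> a / C _ C: inserts after position(s) 6: laduidagugik
surface: laduidagugik

cell KEL=vo, ASPECT=ra, RANK=ne, POLE=ib:
underlying: lat-u-id-gu-nn
1. f -> v, p -> b, s -> z, t -> d / V _ V: fires at position(s) 3: laduidgunn
2. 0 -> a / C _ C: inserts after position(s) 6, 9: laduidagunan
surface: laduidagunan

cell KEL=ri, ASPECT=lu, RANK=ra, POLE=pa:
underlying: lat-p-fur-a-gik
1. f -> v, p -> b, s -> z, t -> d / V _ V: no change
2. 0 -> a / C _ C: inserts after position(s) 3, 4: latapafuragik
surface: latapafuragik

cell KEL=ri, ASPECT=lu, RANK=ne, POLE=pa:
underlying: lat-u-fur-a-gik
1. f -> v, p -> b, s -> z, t -> d / V _ V: fires at position(s) 3, 5: laduvuragik
2. 0 -> a / C _ C: no change
surface: laduvuragik


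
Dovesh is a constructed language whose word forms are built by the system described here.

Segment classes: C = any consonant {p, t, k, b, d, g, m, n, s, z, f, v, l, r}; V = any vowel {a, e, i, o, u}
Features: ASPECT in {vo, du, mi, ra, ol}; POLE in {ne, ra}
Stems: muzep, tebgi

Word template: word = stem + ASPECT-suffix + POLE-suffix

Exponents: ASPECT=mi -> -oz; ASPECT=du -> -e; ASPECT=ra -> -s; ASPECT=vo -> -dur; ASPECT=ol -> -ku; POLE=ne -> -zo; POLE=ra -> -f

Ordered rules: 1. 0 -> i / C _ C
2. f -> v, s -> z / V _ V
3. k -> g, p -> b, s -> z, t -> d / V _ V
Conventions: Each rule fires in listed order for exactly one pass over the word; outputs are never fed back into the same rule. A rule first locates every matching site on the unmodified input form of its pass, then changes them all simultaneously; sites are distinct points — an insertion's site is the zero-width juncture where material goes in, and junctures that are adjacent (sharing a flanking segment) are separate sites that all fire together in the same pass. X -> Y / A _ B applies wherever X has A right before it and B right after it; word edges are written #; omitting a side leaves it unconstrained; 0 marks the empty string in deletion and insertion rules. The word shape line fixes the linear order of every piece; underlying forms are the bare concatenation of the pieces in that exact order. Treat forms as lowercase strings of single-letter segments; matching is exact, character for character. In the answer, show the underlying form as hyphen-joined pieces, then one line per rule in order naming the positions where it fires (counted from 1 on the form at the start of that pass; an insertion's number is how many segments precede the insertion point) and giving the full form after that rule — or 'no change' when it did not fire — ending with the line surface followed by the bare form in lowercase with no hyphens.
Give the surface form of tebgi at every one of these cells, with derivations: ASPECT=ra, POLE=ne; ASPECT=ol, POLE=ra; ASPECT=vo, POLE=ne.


cell ASPECT=ra, POLE=ne:
underlying: tebgi-s-zo
1. 0 -> i / C _ C: inserts after position(s) 3, 6: tebigisizo
2. f -> v, s -> z / V _ V: fires at position(s) 7: tebigizizo
3. k -> g, p -> b, s -> z, t -> d / V _ V: no change
surface: tebigizizo

cell ASPECT=ol, POLE=ra:
underlying: tebgi-ku-f
1. 0 -> i / C _ C: inserts after position(s) 3: tebigikuf
2. f -> v, s -> z / V _ V: no change
3. k -> g, p -> b, s -> z, t -> d / V _ V: fires at position(s) 7: tebigiguf
surface: tebigiguf

cell ASPECT=vo, POLE=ne:
underlying: tebgi-dur-zo
1. 0 -> i / C _ C: inserts after position(s) 3, 8: tebigidurizo
2. f -> v, s -> z / V _ V: no change
3. k -> g, p -> b, s -> z, t -> d / V _ V: no change
surface: tebigidurizo


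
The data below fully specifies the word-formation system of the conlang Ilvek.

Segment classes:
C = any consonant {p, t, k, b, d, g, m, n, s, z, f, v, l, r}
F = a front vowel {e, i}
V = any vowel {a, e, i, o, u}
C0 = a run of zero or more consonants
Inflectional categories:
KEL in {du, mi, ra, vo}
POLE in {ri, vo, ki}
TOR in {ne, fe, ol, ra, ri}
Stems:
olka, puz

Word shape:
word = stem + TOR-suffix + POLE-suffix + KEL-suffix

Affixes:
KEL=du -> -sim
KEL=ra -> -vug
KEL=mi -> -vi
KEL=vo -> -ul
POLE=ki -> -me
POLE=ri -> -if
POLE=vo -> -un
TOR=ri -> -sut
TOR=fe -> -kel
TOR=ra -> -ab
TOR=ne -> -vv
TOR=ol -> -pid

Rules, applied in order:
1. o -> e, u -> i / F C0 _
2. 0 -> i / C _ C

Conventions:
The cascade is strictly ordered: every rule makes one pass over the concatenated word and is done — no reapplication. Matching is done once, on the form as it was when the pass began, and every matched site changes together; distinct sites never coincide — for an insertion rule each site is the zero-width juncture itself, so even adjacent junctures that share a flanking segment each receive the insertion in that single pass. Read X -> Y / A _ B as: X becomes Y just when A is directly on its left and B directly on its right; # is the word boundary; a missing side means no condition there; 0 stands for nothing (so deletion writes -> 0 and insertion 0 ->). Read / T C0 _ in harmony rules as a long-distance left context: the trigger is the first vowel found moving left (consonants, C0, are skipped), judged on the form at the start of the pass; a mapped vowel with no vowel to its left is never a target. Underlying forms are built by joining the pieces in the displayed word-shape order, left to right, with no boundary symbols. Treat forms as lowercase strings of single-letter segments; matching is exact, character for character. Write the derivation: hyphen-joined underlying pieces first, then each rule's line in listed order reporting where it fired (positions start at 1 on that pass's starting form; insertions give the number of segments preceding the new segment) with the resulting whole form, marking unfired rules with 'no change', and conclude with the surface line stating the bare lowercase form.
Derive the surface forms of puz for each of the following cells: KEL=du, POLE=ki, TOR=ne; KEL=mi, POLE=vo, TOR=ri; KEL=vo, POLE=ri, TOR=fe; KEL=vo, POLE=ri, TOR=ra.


cell KEL=du, POLE=ki, TOR=ne:
underlying: puz-vv-me-sim
1. o -> e, u -> i / F C0 _: no change
2. 0 -> i / C _ C: inserts after position(s) 3, 4, 5: puzivivimesim
surface: puzivivimesim

cell KEL=mi, POLE=vo, TOR=ri:
underlying: puz-sut-un-vi
1. o -> e, u -> i / F C0 _: no change
2. 0 -> i / C _ C: inserts after position(s) 3, 8: puzisutunivi
surface: puzisutunivi

cell KEL=vo, POLE=ri, TOR=fe:
underlying: puz-kel-if-ul
1. o -> e, u -> i / F C0 _: fires at position(s) 9: puzkelifil
2. 0 -> i / C _ C: inserts after position(s) 3: puzikelifil
surface: puzikelifil

cell KEL=vo, POLE=ri, TOR=ra:
underlying: puz-ab-if-ul
1. o -> e, u -> i / F C0 _: fires at position(s) 8: puzabifil
2. 0 -> i / C _ C: no change
surface: puzabifil


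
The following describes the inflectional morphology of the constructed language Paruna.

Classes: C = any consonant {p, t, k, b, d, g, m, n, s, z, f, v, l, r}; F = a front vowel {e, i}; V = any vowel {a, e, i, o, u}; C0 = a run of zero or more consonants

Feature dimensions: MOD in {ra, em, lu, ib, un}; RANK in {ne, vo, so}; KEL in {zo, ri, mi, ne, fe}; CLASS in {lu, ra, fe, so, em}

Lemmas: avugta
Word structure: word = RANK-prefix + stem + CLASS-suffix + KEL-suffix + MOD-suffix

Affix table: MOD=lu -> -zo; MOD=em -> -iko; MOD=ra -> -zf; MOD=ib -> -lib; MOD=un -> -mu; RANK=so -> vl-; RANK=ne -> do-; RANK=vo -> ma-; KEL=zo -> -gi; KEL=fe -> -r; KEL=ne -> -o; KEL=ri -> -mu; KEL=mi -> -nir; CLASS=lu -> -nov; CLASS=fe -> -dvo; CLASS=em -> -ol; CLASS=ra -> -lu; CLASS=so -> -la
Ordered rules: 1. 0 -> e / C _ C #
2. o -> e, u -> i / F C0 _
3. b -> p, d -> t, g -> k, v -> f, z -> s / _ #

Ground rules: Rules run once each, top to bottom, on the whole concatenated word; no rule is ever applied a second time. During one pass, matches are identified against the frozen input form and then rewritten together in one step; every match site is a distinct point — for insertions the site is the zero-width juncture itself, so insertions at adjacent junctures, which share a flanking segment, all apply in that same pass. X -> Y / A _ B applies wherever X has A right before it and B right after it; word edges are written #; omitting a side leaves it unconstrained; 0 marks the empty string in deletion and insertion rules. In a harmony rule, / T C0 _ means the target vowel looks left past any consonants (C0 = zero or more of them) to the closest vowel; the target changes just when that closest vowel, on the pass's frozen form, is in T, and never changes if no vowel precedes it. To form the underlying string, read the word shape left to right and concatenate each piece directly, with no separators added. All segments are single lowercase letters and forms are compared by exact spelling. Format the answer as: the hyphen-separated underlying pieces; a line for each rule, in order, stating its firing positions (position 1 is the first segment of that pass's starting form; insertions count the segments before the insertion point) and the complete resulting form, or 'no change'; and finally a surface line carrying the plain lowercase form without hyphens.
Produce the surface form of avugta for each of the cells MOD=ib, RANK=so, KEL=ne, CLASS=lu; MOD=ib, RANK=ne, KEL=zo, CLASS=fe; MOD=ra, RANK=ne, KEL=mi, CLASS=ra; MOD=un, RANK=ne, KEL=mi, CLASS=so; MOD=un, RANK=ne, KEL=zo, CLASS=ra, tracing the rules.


cell MOD=ib, RANK=so, KEL=ne, CLASS=lu:
underlying: vl-avugta-nov-o-lib
1. 0 -> e / C _ C #: no change
2. o -> e, u -> i / F C0 _: no change
3. b -> p, d -> t, g -> k, v -> f, z -> s / _ #: fires at position(s) 15: vlavugtanovolip
surface: vlavugtanovolip

cell MOD=ib, RANK=ne, KEL=zo, CLASS=fe:
underlying: do-avugta-dvo-gi-lib
1. 0 -> e / C _ C #: no change
2. o -> e, u -> i / F C0 _: no change
3. b -> p, d -> t, g -> k, v -> f, z -> s / _ #: fires at position(s) 16: doavugtadvogilip
surface: doavugtadvogilip

cell MOD=ra, RANK=ne, KEL=mi, CLASS=ra:
underlying: do-avugta-lu-nir-zf
1. 0 -> e / C _ C #: inserts after position(s) 14: doavugtalunirzef
2. o -> e, u -> i / F C0 _: no change
3. b -> p, d -> t, g -> k, v -> f, z -> s / _ #: no change
surface: doavugtalunirzef

cell MOD=un, RANK=ne, KEL=mi, CLASS=so:
underlying: do-avugta-la-nir-mu
1. 0 -> e / C _ C #: no change
2. o -> e, u -> i / F C0 _: fires at position(s) 15: doavugtalanirmi
3. b -> p, d -> t, g -> k, v -> f, z -> s / _ #: no change
surface: doavugtalanirmi

cell MOD=un, RANK=ne, KEL=zo, CLASS=ra:
underlying: do-avugta-lu-gi-mu
1. 0 -> e / C _ C #: no change
2. o -> e, u -> i / F C0 _: fires at position(s) 14: doavugtalugimi
3. b -> p, d -> t, g -> k, v -> f, z -> s / _ #: no change
surface: doavugtalugimi


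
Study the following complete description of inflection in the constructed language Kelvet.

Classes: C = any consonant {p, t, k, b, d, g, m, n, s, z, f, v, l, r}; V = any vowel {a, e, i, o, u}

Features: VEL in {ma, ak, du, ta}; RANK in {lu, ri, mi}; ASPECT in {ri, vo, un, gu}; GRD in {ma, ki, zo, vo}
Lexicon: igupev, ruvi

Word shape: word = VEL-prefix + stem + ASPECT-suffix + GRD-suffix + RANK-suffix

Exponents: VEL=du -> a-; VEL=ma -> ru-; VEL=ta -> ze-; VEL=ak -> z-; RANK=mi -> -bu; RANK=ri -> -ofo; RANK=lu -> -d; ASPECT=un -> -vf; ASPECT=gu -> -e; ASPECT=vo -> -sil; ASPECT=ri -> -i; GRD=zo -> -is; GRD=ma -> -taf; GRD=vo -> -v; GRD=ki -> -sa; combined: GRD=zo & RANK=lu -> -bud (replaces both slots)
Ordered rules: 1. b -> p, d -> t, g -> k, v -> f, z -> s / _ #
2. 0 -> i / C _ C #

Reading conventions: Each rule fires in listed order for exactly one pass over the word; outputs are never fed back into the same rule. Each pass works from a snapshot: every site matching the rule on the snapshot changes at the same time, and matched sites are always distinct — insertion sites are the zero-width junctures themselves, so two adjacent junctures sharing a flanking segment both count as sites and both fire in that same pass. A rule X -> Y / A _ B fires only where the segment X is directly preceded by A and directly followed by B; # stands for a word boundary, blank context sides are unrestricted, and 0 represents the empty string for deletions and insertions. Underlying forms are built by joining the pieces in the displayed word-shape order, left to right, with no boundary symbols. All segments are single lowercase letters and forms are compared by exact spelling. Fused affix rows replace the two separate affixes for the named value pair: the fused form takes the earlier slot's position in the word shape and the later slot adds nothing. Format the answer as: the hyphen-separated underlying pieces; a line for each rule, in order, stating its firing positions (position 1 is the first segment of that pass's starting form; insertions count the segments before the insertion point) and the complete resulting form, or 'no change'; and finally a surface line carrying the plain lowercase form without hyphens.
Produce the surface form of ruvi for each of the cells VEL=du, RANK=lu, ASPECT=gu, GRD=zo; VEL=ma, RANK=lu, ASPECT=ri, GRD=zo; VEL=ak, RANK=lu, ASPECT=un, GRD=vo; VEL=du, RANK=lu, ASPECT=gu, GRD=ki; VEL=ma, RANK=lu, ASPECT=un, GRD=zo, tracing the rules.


cell VEL=du, RANK=lu, ASPECT=gu, GRD=zo:
underlying: a-ruvi-e-bud
1. b -> p, d -> t, g -> k, v -> f, z -> s / _ #: fires at position(s) 9: aruviebut
2. 0 -> i / C _ C #: no change
surface: aruviebut

cell VEL=ma, RANK=lu, ASPECT=ri, GRD=zo:
underlying: ru-ruvi-i-bud
1. b -> p, d -> t, g -> k, v -> f, z -> s / _ #: fires at position(s) 10: ruruviibut
2. 0 -> i / C _ C #: no change
surface: ruruviibut

cell VEL=ak, RANK=lu, ASPECT=un, GRD=vo:
underlying: z-ruvi-vf-v-d
1. b -> p, d -> t, g -> k, v -> f, z -> s / _ #: fires at position(s) 9: zruvivfvt
2. 0 -> i / C _ C #: inserts after position(s) 8: zruvivfvit
surface: zruvivfvit

cell VEL=du, RANK=lu, ASPECT=gu, GRD=ki:
underlying: a-ruvi-e-sa-d
1. b -> p, d -> t, g -> k, v -> f, z -> s / _ #: fires at position(s) 9: aruviesat
2. 0 -> i / C _ C #: no change
surface: aruviesat

cell VEL=ma, RANK=lu, ASPECT=un, GRD=zo:
underlying: ru-ruvi-vf-bud
1. b -> p, d -> t, g -> k, v -> f, z -> s / _ #: fires at position(s) 11: ruruvivfbut
2. 0 -> i / C _ C #: no change
surface: ruruvivfbut


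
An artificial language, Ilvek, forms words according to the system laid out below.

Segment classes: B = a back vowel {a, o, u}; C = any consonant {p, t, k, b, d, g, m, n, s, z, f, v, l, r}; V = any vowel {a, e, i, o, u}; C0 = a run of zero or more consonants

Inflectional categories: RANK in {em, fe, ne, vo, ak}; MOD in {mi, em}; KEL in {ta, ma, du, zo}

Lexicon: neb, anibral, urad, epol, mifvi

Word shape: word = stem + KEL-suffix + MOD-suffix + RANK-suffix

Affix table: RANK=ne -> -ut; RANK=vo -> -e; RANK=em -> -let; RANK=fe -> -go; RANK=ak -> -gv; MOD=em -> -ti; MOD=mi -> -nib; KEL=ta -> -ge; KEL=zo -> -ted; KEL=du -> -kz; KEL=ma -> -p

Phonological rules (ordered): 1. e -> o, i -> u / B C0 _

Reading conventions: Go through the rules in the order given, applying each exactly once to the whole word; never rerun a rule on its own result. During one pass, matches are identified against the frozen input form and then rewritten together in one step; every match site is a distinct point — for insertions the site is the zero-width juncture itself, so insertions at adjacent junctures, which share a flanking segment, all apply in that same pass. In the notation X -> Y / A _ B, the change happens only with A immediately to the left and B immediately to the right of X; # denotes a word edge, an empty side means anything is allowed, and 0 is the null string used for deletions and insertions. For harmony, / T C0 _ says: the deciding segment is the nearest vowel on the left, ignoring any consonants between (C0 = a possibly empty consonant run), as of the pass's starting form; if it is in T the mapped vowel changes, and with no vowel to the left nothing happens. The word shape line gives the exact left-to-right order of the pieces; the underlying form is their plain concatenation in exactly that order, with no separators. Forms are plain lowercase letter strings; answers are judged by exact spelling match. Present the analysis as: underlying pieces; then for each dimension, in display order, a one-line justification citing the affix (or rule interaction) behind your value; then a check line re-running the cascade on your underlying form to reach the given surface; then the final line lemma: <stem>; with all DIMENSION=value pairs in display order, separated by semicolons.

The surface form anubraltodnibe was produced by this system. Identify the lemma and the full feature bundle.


underlying: anibral-ted-nib-e
RANK=vo - signalled by the affix -e
MOD=mi - signalled by the affix -nib
KEL=zo - signalled by the affix -ted
check: anibraltednibe -> anubraltodnibe
lemma: anibral; RANK=vo; MOD=mi; KEL=zo


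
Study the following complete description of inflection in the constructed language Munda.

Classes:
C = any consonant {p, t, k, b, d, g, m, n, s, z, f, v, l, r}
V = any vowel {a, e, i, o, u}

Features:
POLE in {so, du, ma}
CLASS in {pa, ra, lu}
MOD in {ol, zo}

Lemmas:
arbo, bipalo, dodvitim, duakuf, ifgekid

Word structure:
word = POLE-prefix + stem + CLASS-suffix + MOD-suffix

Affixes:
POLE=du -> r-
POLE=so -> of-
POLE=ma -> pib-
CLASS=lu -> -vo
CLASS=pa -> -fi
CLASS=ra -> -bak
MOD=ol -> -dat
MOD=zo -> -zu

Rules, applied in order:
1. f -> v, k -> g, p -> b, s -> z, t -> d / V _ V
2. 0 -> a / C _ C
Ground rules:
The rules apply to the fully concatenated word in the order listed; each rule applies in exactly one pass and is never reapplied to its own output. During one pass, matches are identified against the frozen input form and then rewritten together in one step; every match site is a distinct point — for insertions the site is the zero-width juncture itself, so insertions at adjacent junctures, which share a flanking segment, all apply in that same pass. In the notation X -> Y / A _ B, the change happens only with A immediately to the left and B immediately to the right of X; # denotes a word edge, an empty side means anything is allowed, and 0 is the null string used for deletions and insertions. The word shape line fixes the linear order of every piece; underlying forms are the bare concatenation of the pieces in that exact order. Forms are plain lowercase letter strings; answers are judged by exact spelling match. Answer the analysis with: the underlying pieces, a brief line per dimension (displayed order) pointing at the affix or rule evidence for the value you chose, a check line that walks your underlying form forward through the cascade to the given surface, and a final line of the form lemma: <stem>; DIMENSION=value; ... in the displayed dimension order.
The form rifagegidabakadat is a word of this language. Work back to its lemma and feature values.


underlying: r-ifgekid-bak-dat
POLE=du - signalled by the affix r-
CLASS=ra - signalled by the affix -bak
MOD=ol - signalled by the affix -dat
check: rifgekidbakdat -> rifgegidbakdat -> rifagegidabakadat
lemma: ifgekid; POLE=du; CLASS=ra; MOD=ol


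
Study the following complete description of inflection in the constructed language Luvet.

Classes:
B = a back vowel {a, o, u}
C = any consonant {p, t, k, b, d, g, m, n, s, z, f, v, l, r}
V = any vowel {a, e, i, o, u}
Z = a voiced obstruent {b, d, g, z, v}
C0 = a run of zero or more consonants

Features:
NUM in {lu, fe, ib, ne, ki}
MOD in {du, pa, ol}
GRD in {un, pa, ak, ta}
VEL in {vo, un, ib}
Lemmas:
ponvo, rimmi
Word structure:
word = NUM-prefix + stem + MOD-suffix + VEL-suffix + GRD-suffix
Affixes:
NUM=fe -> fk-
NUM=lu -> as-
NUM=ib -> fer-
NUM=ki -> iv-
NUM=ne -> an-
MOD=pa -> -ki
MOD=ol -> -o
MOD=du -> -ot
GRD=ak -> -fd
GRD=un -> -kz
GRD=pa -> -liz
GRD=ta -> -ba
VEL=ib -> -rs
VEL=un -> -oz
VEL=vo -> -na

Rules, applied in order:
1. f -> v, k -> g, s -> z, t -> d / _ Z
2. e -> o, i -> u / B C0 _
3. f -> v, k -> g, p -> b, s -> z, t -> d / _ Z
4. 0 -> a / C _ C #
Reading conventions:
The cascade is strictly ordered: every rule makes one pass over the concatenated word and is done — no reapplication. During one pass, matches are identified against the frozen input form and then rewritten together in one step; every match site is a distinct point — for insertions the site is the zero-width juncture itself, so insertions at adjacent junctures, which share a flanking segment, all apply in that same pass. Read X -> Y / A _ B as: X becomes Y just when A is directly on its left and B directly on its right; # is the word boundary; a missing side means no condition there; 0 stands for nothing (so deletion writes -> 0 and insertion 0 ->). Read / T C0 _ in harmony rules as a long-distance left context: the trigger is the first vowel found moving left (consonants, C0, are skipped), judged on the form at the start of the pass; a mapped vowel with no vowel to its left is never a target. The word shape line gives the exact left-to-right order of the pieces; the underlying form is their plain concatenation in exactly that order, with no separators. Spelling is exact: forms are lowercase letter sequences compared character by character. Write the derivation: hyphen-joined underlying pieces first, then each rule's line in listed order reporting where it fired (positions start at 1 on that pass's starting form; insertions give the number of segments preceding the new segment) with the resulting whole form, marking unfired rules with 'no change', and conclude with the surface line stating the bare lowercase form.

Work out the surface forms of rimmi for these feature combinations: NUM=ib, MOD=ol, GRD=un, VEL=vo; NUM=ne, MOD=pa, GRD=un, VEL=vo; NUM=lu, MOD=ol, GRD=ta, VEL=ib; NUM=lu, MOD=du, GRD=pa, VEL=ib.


cell NUM=ib, MOD=ol, GRD=un, VEL=vo:
underlying: fer-rimmi-o-na-kz
1. f -> v, k -> g, s -> z, t -> d / _ Z: fires at position(s) 12: ferrimmionagz
2. e -> o, i -> u / B C0 _: no change
3. f -> v, k -> g, p -> b, s -> z, t -> d / _ Z: no change
4. 0 -> a / C _ C #: inserts after position(s) 12: ferrimmionagaz
surface: ferrimmionagaz

cell NUM=ne, MOD=pa, GRD=un, VEL=vo:
underlying: an-rimmi-ki-na-kz
1. f -> v, k -> g, s -> z, t -> d / _ Z: fires at position(s) 12: anrimmikinagz
2. e -> o, i -> u / B C0 _: fires at position(s) 4: anrummikinagz
3. f -> v, k -> g, p -> b, s -> z, t -> d / _ Z: no change
4. 0 -> a / C _ C #: inserts after position(s) 12: anrummikinagaz
surface: anrummikinagaz

cell NUM=lu, MOD=ol, GRD=ta, VEL=ib:
underlying: as-rimmi-o-rs-ba
1. f -> v, k -> g, s -> z, t -> d / _ Z: fires at position(s) 10: asrimmiorzba
2. e -> o, i -> u / B C0 _: fires at position(s) 4: asrummiorzba
3. f -> v, k -> g, p -> b, s -> z, t -> d / _ Z: no change
4. 0 -> a / C _ C #: no change
surface: asrummiorzba

cell NUM=lu, MOD=du, GRD=pa, VEL=ib:
underlying: as-rimmi-ot-rs-liz
1. f -> v, k -> g, s -> z, t -> d / _ Z: no change
2. e -> o, i -> u / B C0 _: fires at position(s) 4, 13: asrummiotrsluz
3. f -> v, k -> g, p -> b, s -> z, t -> d / _ Z: no change
4. 0 -> a / C _ C #: no change
surface: asrummiotrsluz


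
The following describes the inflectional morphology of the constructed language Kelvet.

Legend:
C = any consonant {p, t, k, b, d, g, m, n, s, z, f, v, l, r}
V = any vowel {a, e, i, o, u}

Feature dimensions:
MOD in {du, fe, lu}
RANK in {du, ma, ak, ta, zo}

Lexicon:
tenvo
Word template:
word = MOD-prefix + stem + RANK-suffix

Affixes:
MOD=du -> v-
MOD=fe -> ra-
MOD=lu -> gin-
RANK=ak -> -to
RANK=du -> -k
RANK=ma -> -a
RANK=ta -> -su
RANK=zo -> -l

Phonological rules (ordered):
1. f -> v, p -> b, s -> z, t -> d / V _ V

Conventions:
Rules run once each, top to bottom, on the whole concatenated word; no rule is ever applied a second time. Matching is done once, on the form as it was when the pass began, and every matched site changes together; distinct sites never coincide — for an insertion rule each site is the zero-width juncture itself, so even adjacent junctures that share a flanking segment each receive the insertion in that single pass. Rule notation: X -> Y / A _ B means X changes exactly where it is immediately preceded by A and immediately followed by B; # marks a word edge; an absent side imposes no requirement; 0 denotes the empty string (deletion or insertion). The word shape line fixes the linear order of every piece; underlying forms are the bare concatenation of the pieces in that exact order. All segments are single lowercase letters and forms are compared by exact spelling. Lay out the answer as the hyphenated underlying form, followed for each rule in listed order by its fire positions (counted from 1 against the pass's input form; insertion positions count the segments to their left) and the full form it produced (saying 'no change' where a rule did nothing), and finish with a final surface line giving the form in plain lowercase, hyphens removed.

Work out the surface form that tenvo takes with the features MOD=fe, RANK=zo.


underlying: ra-tenvo-l
1. f -> v, p -> b, s -> z, t -> d / V _ V: fires at position(s) 3: radenvol
surface: radenvol
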